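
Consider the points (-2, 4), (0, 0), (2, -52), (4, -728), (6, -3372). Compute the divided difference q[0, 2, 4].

q[0,2] = (-52 - 0) / (2 - 0) = -26
q[2,4] = (-728 - (-52)) / (4 - 2) = -338
q[0,2,4] = (-338 - (-26)) / (4 - 0) = -78

-78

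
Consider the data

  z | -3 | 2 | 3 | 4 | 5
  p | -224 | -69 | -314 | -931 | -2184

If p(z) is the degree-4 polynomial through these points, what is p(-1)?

-6

Evaluate each Lagrange basis at z = -1:
L_0(-1) = (-3)·(-4)·(-5)·(-6)/[(-5)·(-6)·(-7)·(-8)] = 3/14
L_1(-1) = (2)·(-4)·(-5)·(-6)/[(5)·(-1)·(-2)·(-3)] = 8
L_2(-1) = (2)·(-3)·(-5)·(-6)/[(6)·(1)·(-1)·(-2)] = -15
L_3(-1) = (2)·(-3)·(-4)·(-6)/[(7)·(2)·(1)·(-1)] = 72/7
L_4(-1) = (2)·(-3)·(-4)·(-5)/[(8)·(3)·(2)·(1)] = -5/2
Sum: (-224)·(3/14) + (-69)·(8) + (-314)·(-15) + (-931)·(72/7) + (-2184)·(-5/2) = -6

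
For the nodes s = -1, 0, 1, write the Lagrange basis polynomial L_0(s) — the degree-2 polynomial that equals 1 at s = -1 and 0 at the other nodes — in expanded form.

L_0(s) = s(s - 1) / [(-1)·(-2)]
       = (s^2 - s) / (2)

L_0(s) = (1/2)s^2 - (1/2)s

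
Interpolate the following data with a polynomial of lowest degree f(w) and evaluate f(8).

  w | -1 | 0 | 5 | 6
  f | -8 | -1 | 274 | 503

Using Newton's divided-difference form:
f[-1,0] = (-1 - (-8)) / (0 - (-1)) = 7
f[0,5] = (274 - (-1)) / (5 - 0) = 55
f[5,6] = (503 - 274) / (6 - 5) = 229
f[-1,0,5] = (55 - 7) / (5 - (-1)) = 8
f[0,5,6] = (229 - 55) / (6 - 0) = 29
f[-1,0,5,6] = (29 - 8) / (6 - (-1)) = 3
f(8) = -8 + 7·(9) + 8·(9)·(8) + 3·(9)·(8)·(3) = 1279

1279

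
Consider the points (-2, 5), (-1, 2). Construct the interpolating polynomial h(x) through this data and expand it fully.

h(x) = -3x - 1

Build the Lagrange basis polynomials:
L_0(x) = (x + 1) / [-1] = -x - 1
L_1(x) = (x + 2) / [1] = x + 2
h(x) = 5·L_0 + 2·L_1
  5·L_0(x) = -5x - 5
  2·L_1(x) = 2x + 4
Adding term by term: -3x - 1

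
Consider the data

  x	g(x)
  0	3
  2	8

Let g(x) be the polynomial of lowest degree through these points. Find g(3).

Evaluate each Lagrange basis at x = 3:
L_0(3) = (1)/[(-2)] = -1/2
L_1(3) = (3)/[(2)] = 3/2
Sum: 3·(-1/2) + 8·(3/2) = 21/2

21/2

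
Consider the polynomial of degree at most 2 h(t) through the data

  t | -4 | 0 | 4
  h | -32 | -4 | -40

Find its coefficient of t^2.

L_0(t) = t(t - 4) / [32] = (1/32)t^2 - (1/8)t
L_1(t) = (t + 4)(t - 4) / [-16] = -(1/16)t^2 + 1
L_2(t) = (t + 4)t / [32] = (1/32)t^2 + (1/8)t
h(t) = (-32)·L_0 + (-4)·L_1 + (-40)·L_2
Only the coefficient of t^2 is needed; take it from each L_i and combine:
(-32)·(1/32) + (-4)·(-1/16) + (-40)·(1/32) = -2

-2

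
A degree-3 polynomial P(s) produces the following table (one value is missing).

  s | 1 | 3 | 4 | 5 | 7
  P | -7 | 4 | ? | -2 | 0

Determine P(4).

The 4 known values determine P uniquely (degree ≤ 3).
Evaluate each Lagrange basis at s = 4:
L_0(4) = (1)·(-1)·(-3)/[(-2)·(-4)·(-6)] = -1/16
L_1(4) = (3)·(-1)·(-3)/[(2)·(-2)·(-4)] = 9/16
L_2(4) = (3)·(1)·(-3)/[(4)·(2)·(-2)] = 9/16
L_3(4) = (3)·(1)·(-1)/[(6)·(4)·(2)] = -1/16
Sum: (-7)·(-1/16) + 4·(9/16) + (-2)·(9/16) + 0 = 25/16

25/16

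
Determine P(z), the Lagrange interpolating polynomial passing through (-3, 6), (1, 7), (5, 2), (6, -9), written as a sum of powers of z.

P(z) = -(47/240)z^3 + (2/5)z^2 + (581/240)z + 35/8

L_0(z) = (z - 1)(z - 5)(z - 6) / [-288] = -(1/288)z^3 + (1/24)z^2 - (41/288)z + 5/48
L_1(z) = (z + 3)(z - 5)(z - 6) / [80] = (1/80)z^3 - (1/10)z^2 - (3/80)z + 9/8
L_2(z) = (z + 3)(z - 1)(z - 6) / [-32] = -(1/32)z^3 + (1/8)z^2 + (15/32)z - 9/16
L_3(z) = (z + 3)(z - 1)(z - 5) / [45] = (1/45)z^3 - (1/15)z^2 - (13/45)z + 1/3
P(z) = 6·L_0 + 7·L_1 + 2·L_2 + (-9)·L_3
  6·L_0(z) = -(1/48)z^3 + (1/4)z^2 - (41/48)z + 5/8
  7·L_1(z) = (7/80)z^3 - (7/10)z^2 - (21/80)z + 63/8
  2·L_2(z) = -(1/16)z^3 + (1/4)z^2 + (15/16)z - 9/8
  (-9)·L_3(z) = -(1/5)z^3 + (3/5)z^2 + (13/5)z - 3
Adding term by term: -(47/240)z^3 + (2/5)z^2 + (581/240)z + 35/8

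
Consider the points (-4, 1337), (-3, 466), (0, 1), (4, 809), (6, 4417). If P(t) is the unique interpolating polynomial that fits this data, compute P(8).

14513

L_0(8) = (11)·(8)·(4)·(2)/[(-1)·(-4)·(-8)·(-10)] = 11/5
L_1(8) = (12)·(8)·(4)·(2)/[(1)·(-3)·(-7)·(-9)] = -256/63
L_2(8) = (12)·(11)·(4)·(2)/[(4)·(3)·(-4)·(-6)] = 11/3
L_3(8) = (12)·(11)·(8)·(2)/[(8)·(7)·(4)·(-2)] = -33/7
L_4(8) = (12)·(11)·(8)·(4)/[(10)·(9)·(6)·(2)] = 176/45
Sum: 1337·(11/5) + 466·(-256/63) + 1·(11/3) + 809·(-33/7) + 4417·(176/45) = 14513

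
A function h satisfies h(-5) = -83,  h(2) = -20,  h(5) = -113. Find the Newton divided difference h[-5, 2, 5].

h[-5,2] = (-20 - (-83)) / (2 - (-5)) = 9
h[2,5] = (-113 - (-20)) / (5 - 2) = -31
h[-5,2,5] = (-31 - 9) / (5 - (-5)) = -4

-4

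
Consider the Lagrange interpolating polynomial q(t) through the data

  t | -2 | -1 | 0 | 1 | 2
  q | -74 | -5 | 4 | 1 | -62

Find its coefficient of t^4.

-4

The leading coefficient equals the top divided difference q[-2,-1,0,1,2].
q[-2,-1] = (-5 - (-74)) / (-1 - (-2)) = 69
q[-1,0] = (4 - (-5)) / (0 - (-1)) = 9
q[0,1] = (1 - 4) / (1 - 0) = -3
q[1,2] = (-62 - 1) / (2 - 1) = -63
q[-2,-1,0] = (9 - 69) / (0 - (-2)) = -30
q[-1,0,1] = (-3 - 9) / (1 - (-1)) = -6
q[0,1,2] = (-63 - (-3)) / (2 - 0) = -30
q[-2,-1,0,1] = (-6 - (-30)) / (1 - (-2)) = 8
q[-1,0,1,2] = (-30 - (-6)) / (2 - (-1)) = -8
q[-2,-1,0,1,2] = (-8 - 8) / (2 - (-2)) = -4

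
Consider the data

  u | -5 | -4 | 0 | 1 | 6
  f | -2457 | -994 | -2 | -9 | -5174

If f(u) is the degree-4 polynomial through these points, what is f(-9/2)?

Evaluate each Lagrange basis at u = -9/2:
L_0(-9/2) = (-1/2)·(-9/2)·(-11/2)·(-21/2)/[(-1)·(-5)·(-6)·(-11)] = 63/160
L_1(-9/2) = (1/2)·(-9/2)·(-11/2)·(-21/2)/[(1)·(-4)·(-5)·(-10)] = 2079/3200
L_2(-9/2) = (1/2)·(-1/2)·(-11/2)·(-21/2)/[(5)·(4)·(-1)·(-6)] = -77/640
L_3(-9/2) = (1/2)·(-1/2)·(-9/2)·(-21/2)/[(6)·(5)·(1)·(-5)] = 63/800
L_4(-9/2) = (1/2)·(-1/2)·(-9/2)·(-11/2)/[(11)·(10)·(6)·(5)] = -3/1600
Sum: (-2457)·(63/160) + (-994)·(2079/3200) + (-2)·(-77/640) + (-9)·(63/800) + (-5174)·(-3/1600) = -1604

-1604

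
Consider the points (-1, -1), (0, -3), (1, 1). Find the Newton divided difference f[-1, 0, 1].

f[-1,0] = (-3 - (-1)) / (0 - (-1)) = -2
f[0,1] = (1 - (-3)) / (1 - 0) = 4
f[-1,0,1] = (4 - (-2)) / (1 - (-1)) = 3

3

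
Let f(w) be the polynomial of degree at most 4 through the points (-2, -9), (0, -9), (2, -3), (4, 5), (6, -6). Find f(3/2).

-10515/2048

L_0(3/2) = (3/2)·(-1/2)·(-5/2)·(-9/2)/[(-2)·(-4)·(-6)·(-8)] = -45/2048
L_1(3/2) = (7/2)·(-1/2)·(-5/2)·(-9/2)/[(2)·(-2)·(-4)·(-6)] = 105/512
L_2(3/2) = (7/2)·(3/2)·(-5/2)·(-9/2)/[(4)·(2)·(-2)·(-4)] = 945/1024
L_3(3/2) = (7/2)·(3/2)·(-1/2)·(-9/2)/[(6)·(4)·(2)·(-2)] = -63/512
L_4(3/2) = (7/2)·(3/2)·(-1/2)·(-5/2)/[(8)·(6)·(4)·(2)] = 35/2048
Sum: (-9)·(-45/2048) + (-9)·(105/512) + (-3)·(945/1024) + 5·(-63/512) + (-6)·(35/2048) = -10515/2048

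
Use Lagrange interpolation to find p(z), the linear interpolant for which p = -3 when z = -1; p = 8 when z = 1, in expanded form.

Build the Lagrange basis polynomials:
L_0(z) = (z - 1) / [-2] = -(1/2)z + 1/2
L_1(z) = (z + 1) / [2] = (1/2)z + 1/2
p(z) = (-3)·L_0 + 8·L_1
  (-3)·L_0(z) = (3/2)z - 3/2
  8·L_1(z) = 4z + 4
Adding term by term: (11/2)z + 5/2

p(z) = (11/2)z + 5/2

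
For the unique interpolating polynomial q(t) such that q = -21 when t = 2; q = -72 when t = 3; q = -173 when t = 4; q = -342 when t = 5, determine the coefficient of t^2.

Build the Lagrange basis polynomials:
L_0(t) = (t - 3)(t - 4)(t - 5) / [-6] = -(1/6)t^3 + 2t^2 - (47/6)t + 10
L_1(t) = (t - 2)(t - 4)(t - 5) / [2] = (1/2)t^3 - (11/2)t^2 + 19t - 20
L_2(t) = (t - 2)(t - 3)(t - 5) / [-2] = -(1/2)t^3 + 5t^2 - (31/2)t + 15
L_3(t) = (t - 2)(t - 3)(t - 4) / [6] = (1/6)t^3 - (3/2)t^2 + (13/3)t - 4
q(t) = (-21)·L_0 + (-72)·L_1 + (-173)·L_2 + (-342)·L_3
Only the coefficient of t^2 is needed; take it from each L_i and combine:
(-21)·(2) + (-72)·(-11/2) + (-173)·(5) + (-342)·(-3/2) = 2

2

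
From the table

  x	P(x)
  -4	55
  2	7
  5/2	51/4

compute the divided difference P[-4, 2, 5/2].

3

P[-4,2] = (7 - 55) / (2 - (-4)) = -8
P[2,5/2] = (51/4 - 7) / (5/2 - 2) = 23/2
P[-4,2,5/2] = (23/2 - (-8)) / (5/2 - (-4)) = 3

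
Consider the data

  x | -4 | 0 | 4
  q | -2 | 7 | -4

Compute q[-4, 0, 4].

-5/8

q[-4,0] = (7 - (-2)) / (0 - (-4)) = 9/4
q[0,4] = (-4 - 7) / (4 - 0) = -11/4
q[-4,0,4] = (-11/4 - 9/4) / (4 - (-4)) = -5/8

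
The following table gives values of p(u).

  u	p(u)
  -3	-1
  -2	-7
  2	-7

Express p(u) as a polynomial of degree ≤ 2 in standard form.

p(u) = (6/5)u^2 - 59/5

L_0(u) = (u + 2)(u - 2) / [5] = (1/5)u^2 - 4/5
L_1(u) = (u + 3)(u - 2) / [-4] = -(1/4)u^2 - (1/4)u + 3/2
L_2(u) = (u + 3)(u + 2) / [20] = (1/20)u^2 + (1/4)u + 3/10
p(u) = (-1)·L_0 + (-7)·L_1 + (-7)·L_2
  (-1)·L_0(u) = -(1/5)u^2 + 4/5
  (-7)·L_1(u) = (7/4)u^2 + (7/4)u - 21/2
  (-7)·L_2(u) = -(7/20)u^2 - (7/4)u - 21/10
Adding term by term: (6/5)u^2 - 59/5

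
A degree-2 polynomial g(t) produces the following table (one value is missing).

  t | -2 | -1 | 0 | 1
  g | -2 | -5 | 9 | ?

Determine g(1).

40

The 3 known values determine g uniquely (degree ≤ 2).
Evaluate each Lagrange basis at t = 1:
L_0(1) = (2)·(1)/[(-1)·(-2)] = 1
L_1(1) = (3)·(1)/[(1)·(-1)] = -3
L_2(1) = (3)·(2)/[(2)·(1)] = 3
Sum: (-2)·(1) + (-5)·(-3) + 9·(3) = 40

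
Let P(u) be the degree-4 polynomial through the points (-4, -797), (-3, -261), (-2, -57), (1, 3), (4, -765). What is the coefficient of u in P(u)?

4

Build the Lagrange basis polynomials:
L_0(u) = (u + 3)(u + 2)(u - 1)(u - 4) / [80] = (1/80)u^4 - (3/16)u^2 - (1/8)u + 3/10
L_1(u) = (u + 4)(u + 2)(u - 1)(u - 4) / [-28] = -(1/28)u^4 - (1/28)u^3 + (9/14)u^2 + (4/7)u - 8/7
L_2(u) = (u + 4)(u + 3)(u - 1)(u - 4) / [36] = (1/36)u^4 + (1/18)u^3 - (19/36)u^2 - (8/9)u + 4/3
L_3(u) = (u + 4)(u + 3)(u + 2)(u - 4) / [-180] = -(1/180)u^4 - (1/36)u^3 + (1/18)u^2 + (4/9)u + 8/15
L_4(u) = (u + 4)(u + 3)(u + 2)(u - 1) / [1008] = (1/1008)u^4 + (1/126)u^3 + (17/1008)u^2 - (1/504)u - 1/42
P(u) = (-797)·L_0 + (-261)·L_1 + (-57)·L_2 + 3·L_3 + (-765)·L_4
Only the coefficient of u is needed; take it from each L_i and combine:
(-797)·(-1/8) + (-261)·(4/7) + (-57)·(-8/9) + 3·(4/9) + (-765)·(-1/504) = 4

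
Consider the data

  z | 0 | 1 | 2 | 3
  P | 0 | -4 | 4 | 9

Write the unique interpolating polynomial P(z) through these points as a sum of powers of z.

Build the Lagrange basis polynomials:
L_0(z) = (z - 1)(z - 2)(z - 3) / [-6] = -(1/6)z^3 + z^2 - (11/6)z + 1
L_1(z) = z(z - 2)(z - 3) / [2] = (1/2)z^3 - (5/2)z^2 + 3z
L_2(z) = z(z - 1)(z - 3) / [-2] = -(1/2)z^3 + 2z^2 - (3/2)z
L_3(z) = z(z - 1)(z - 2) / [6] = (1/6)z^3 - (1/2)z^2 + (1/3)z
P(z) = 0·L_0 + (-4)·L_1 + 4·L_2 + 9·L_3
  0·L_0(z) = 0
  (-4)·L_1(z) = -2z^3 + 10z^2 - 12z
  4·L_2(z) = -2z^3 + 8z^2 - 6z
  9·L_3(z) = (3/2)z^3 - (9/2)z^2 + 3z
Adding term by term: -(5/2)z^3 + (27/2)z^2 - 15z

P(z) = -(5/2)z^3 + (27/2)z^2 - 15z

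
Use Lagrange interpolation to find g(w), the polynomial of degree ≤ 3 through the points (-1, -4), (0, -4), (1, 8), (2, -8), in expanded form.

g(w) = -(20/3)w^3 + 6w^2 + (38/3)w - 4

L_0(w) = w(w - 1)(w - 2) / [-6] = -(1/6)w^3 + (1/2)w^2 - (1/3)w
L_1(w) = (w + 1)(w - 1)(w - 2) / [2] = (1/2)w^3 - w^2 - (1/2)w + 1
L_2(w) = (w + 1)w(w - 2) / [-2] = -(1/2)w^3 + (1/2)w^2 + w
L_3(w) = (w + 1)w(w - 1) / [6] = (1/6)w^3 - (1/6)w
g(w) = (-4)·L_0 + (-4)·L_1 + 8·L_2 + (-8)·L_3
  (-4)·L_0(w) = (2/3)w^3 - 2w^2 + (4/3)w
  (-4)·L_1(w) = -2w^3 + 4w^2 + 2w - 4
  8·L_2(w) = -4w^3 + 4w^2 + 8w
  (-8)·L_3(w) = -(4/3)w^3 + (4/3)w
Adding term by term: -(20/3)w^3 + 6w^2 + (38/3)w - 4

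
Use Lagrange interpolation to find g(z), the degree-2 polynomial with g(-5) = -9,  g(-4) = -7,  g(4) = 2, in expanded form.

Build the Lagrange basis polynomials:
L_0(z) = (z + 4)(z - 4) / [9] = (1/9)z^2 - 16/9
L_1(z) = (z + 5)(z - 4) / [-8] = -(1/8)z^2 - (1/8)z + 5/2
L_2(z) = (z + 5)(z + 4) / [72] = (1/72)z^2 + (1/8)z + 5/18
g(z) = (-9)·L_0 + (-7)·L_1 + 2·L_2
  (-9)·L_0(z) = -z^2 + 16
  (-7)·L_1(z) = (7/8)z^2 + (7/8)z - 35/2
  2·L_2(z) = (1/36)z^2 + (1/4)z + 5/9
Adding term by term: -(7/72)z^2 + (9/8)z - 17/18

g(z) = -(7/72)z^2 + (9/8)z - 17/18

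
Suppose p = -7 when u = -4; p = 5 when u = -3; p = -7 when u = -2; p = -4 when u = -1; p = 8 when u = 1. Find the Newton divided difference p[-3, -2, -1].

15/2

p[-3,-2] = (-7 - 5) / (-2 - (-3)) = -12
p[-2,-1] = (-4 - (-7)) / (-1 - (-2)) = 3
p[-3,-2,-1] = (3 - (-12)) / (-1 - (-3)) = 15/2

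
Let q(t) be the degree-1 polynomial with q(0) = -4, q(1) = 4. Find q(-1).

Evaluate each Lagrange basis at t = -1:
L_0(-1) = (-2)/[(-1)] = 2
L_1(-1) = (-1)/[(1)] = -1
Sum: (-4)·(2) + 4·(-1) = -12

-12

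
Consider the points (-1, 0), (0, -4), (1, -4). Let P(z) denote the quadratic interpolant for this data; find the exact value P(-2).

8

L_0(-2) = (-2)·(-3)/[(-1)·(-2)] = 3
L_1(-2) = (-1)·(-3)/[(1)·(-1)] = -3
L_2(-2) = (-1)·(-2)/[(2)·(1)] = 1
Sum: 0 + (-4)·(-3) + (-4)·(1) = 8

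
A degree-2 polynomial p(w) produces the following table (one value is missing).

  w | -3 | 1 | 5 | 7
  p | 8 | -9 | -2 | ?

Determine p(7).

The 3 known values determine p uniquely (degree ≤ 2).
L_0(7) = (6)·(2)/[(-4)·(-8)] = 3/8
L_1(7) = (10)·(2)/[(4)·(-4)] = -5/4
L_2(7) = (10)·(6)/[(8)·(4)] = 15/8
Sum: 8·(3/8) + (-9)·(-5/4) + (-2)·(15/8) = 21/2

21/2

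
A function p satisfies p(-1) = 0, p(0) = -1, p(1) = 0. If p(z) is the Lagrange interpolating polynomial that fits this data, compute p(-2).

3

L_0(-2) = (-2)·(-3)/[(-1)·(-2)] = 3
L_1(-2) = (-1)·(-3)/[(1)·(-1)] = -3
L_2(-2) = (-1)·(-2)/[(2)·(1)] = 1
Sum: 0 + (-1)·(-3) + 0 = 3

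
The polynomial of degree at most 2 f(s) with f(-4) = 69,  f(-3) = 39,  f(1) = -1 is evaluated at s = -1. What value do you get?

3

Using Newton's divided-difference form:
f[-4,-3] = (39 - 69) / (-3 - (-4)) = -30
f[-3,1] = (-1 - 39) / (1 - (-3)) = -10
f[-4,-3,1] = (-10 - (-30)) / (1 - (-4)) = 4
f(-1) = 69 + (-30)·(3) + 4·(3)·(2) = 3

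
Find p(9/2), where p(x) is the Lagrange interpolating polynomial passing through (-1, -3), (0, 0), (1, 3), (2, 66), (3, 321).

Evaluate each Lagrange basis at x = 9/2:
L_0(9/2) = (9/2)·(7/2)·(5/2)·(3/2)/[(-1)·(-2)·(-3)·(-4)] = 315/128
L_1(9/2) = (11/2)·(7/2)·(5/2)·(3/2)/[(1)·(-1)·(-2)·(-3)] = -385/32
L_2(9/2) = (11/2)·(9/2)·(5/2)·(3/2)/[(2)·(1)·(-1)·(-2)] = 1485/64
L_3(9/2) = (11/2)·(9/2)·(7/2)·(3/2)/[(3)·(2)·(1)·(-1)] = -693/32
L_4(9/2) = (11/2)·(9/2)·(7/2)·(5/2)/[(4)·(3)·(2)·(1)] = 1155/128
Sum: (-3)·(315/128) + 0 + 3·(1485/64) + 66·(-693/32) + 321·(1155/128) = 24471/16

24471/16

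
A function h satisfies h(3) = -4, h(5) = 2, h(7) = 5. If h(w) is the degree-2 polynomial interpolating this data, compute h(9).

Evaluate each Lagrange basis at w = 9:
L_0(9) = (4)·(2)/[(-2)·(-4)] = 1
L_1(9) = (6)·(2)/[(2)·(-2)] = -3
L_2(9) = (6)·(4)/[(4)·(2)] = 3
Sum: (-4)·(1) + 2·(-3) + 5·(3) = 5

5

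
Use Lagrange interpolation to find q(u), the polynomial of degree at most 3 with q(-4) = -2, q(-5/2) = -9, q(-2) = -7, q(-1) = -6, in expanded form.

L_0(u) = (u + 5/2)(u + 2)(u + 1) / [-9] = -(1/9)u^3 - (11/18)u^2 - (19/18)u - 5/9
L_1(u) = (u + 4)(u + 2)(u + 1) / [9/8] = (8/9)u^3 + (56/9)u^2 + (112/9)u + 64/9
L_2(u) = (u + 4)(u + 5/2)(u + 1) / [-1] = -u^3 - (15/2)u^2 - (33/2)u - 10
L_3(u) = (u + 4)(u + 5/2)(u + 2) / [9/2] = (2/9)u^3 + (17/9)u^2 + (46/9)u + 40/9
q(u) = (-2)·L_0 + (-9)·L_1 + (-7)·L_2 + (-6)·L_3
  (-2)·L_0(u) = (2/9)u^3 + (11/9)u^2 + (19/9)u + 10/9
  (-9)·L_1(u) = -8u^3 - 56u^2 - 112u - 64
  (-7)·L_2(u) = 7u^3 + (105/2)u^2 + (231/2)u + 70
  (-6)·L_3(u) = -(4/3)u^3 - (34/3)u^2 - (92/3)u - 80/3
Adding term by term: -(19/9)u^3 - (245/18)u^2 - (451/18)u - 176/9

q(u) = -(19/9)u^3 - (245/18)u^2 - (451/18)u - 176/9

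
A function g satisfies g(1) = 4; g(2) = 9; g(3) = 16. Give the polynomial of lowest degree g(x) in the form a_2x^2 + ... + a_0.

Newton's divided differences:
g[1,2] = (9 - 4) / (2 - 1) = 5
g[2,3] = (16 - 9) / (3 - 2) = 7
g[1,2,3] = (7 - 5) / (3 - 1) = 1
g(x) = 4 + 5·(x - 1) + 1·(x - 1)(x - 2)
Expanding: g(x) = x^2 + 2x + 1

g(x) = x^2 + 2x + 1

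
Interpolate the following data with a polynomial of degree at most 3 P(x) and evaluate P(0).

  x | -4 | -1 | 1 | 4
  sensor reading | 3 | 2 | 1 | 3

7/5

Evaluate each Lagrange basis at x = 0:
L_0(0) = (1)·(-1)·(-4)/[(-3)·(-5)·(-8)] = -1/30
L_1(0) = (4)·(-1)·(-4)/[(3)·(-2)·(-5)] = 8/15
L_2(0) = (4)·(1)·(-4)/[(5)·(2)·(-3)] = 8/15
L_3(0) = (4)·(1)·(-1)/[(8)·(5)·(3)] = -1/30
Sum: 3·(-1/30) + 2·(8/15) + 1·(8/15) + 3·(-1/30) = 7/5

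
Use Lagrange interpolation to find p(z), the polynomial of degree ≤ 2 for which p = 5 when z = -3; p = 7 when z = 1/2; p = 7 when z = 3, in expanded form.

p(z) = -(2/21)z^2 + (1/3)z + 48/7

Build the Lagrange basis polynomials:
L_0(z) = (z - 1/2)(z - 3) / [21] = (1/21)z^2 - (1/6)z + 1/14
L_1(z) = (z + 3)(z - 3) / [-35/4] = -(4/35)z^2 + 36/35
L_2(z) = (z + 3)(z - 1/2) / [15] = (1/15)z^2 + (1/6)z - 1/10
p(z) = 5·L_0 + 7·L_1 + 7·L_2
  5·L_0(z) = (5/21)z^2 - (5/6)z + 5/14
  7·L_1(z) = -(4/5)z^2 + 36/5
  7·L_2(z) = (7/15)z^2 + (7/6)z - 7/10
Adding term by term: -(2/21)z^2 + (1/3)z + 48/7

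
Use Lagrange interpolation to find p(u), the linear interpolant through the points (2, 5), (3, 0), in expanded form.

Build the Lagrange basis polynomials:
L_0(u) = (u - 3) / [-1] = -u + 3
L_1(u) = (u - 2) / [1] = u - 2
p(u) = 5·L_0 + 0·L_1
  5·L_0(u) = -5u + 15
  0·L_1(u) = 0
Adding term by term: -5u + 15

p(u) = -5u + 15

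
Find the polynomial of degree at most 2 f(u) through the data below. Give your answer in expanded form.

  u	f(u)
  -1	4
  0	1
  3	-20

L_0(u) = u(u - 3) / [4] = (1/4)u^2 - (3/4)u
L_1(u) = (u + 1)(u - 3) / [-3] = -(1/3)u^2 + (2/3)u + 1
L_2(u) = (u + 1)u / [12] = (1/12)u^2 + (1/12)u
f(u) = 4·L_0 + 1·L_1 + (-20)·L_2
  4·L_0(u) = u^2 - 3u
  1·L_1(u) = -(1/3)u^2 + (2/3)u + 1
  (-20)·L_2(u) = -(5/3)u^2 - (5/3)u
Adding term by term: -u^2 - 4u + 1

f(u) = -u^2 - 4u + 1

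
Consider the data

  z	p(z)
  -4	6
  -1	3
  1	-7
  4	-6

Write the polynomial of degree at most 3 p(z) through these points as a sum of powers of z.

L_0(z) = (z + 1)(z - 1)(z - 4) / [-120] = -(1/120)z^3 + (1/30)z^2 + (1/120)z - 1/30
L_1(z) = (z + 4)(z - 1)(z - 4) / [30] = (1/30)z^3 - (1/30)z^2 - (8/15)z + 8/15
L_2(z) = (z + 4)(z + 1)(z - 4) / [-30] = -(1/30)z^3 - (1/30)z^2 + (8/15)z + 8/15
L_3(z) = (z + 4)(z + 1)(z - 1) / [120] = (1/120)z^3 + (1/30)z^2 - (1/120)z - 1/30
p(z) = 6·L_0 + 3·L_1 + (-7)·L_2 + (-6)·L_3
  6·L_0(z) = -(1/20)z^3 + (1/5)z^2 + (1/20)z - 1/5
  3·L_1(z) = (1/10)z^3 - (1/10)z^2 - (8/5)z + 8/5
  (-7)·L_2(z) = (7/30)z^3 + (7/30)z^2 - (56/15)z - 56/15
  (-6)·L_3(z) = -(1/20)z^3 - (1/5)z^2 + (1/20)z + 1/5
Adding term by term: (7/30)z^3 + (2/15)z^2 - (157/30)z - 32/15

p(z) = (7/30)z^3 + (2/15)z^2 - (157/30)z - 32/15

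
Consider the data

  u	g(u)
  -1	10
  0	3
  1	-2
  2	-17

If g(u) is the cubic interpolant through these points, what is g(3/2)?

Evaluate each Lagrange basis at u = 3/2:
L_0(3/2) = (3/2)·(1/2)·(-1/2)/[(-1)·(-2)·(-3)] = 1/16
L_1(3/2) = (5/2)·(1/2)·(-1/2)/[(1)·(-1)·(-2)] = -5/16
L_2(3/2) = (5/2)·(3/2)·(-1/2)/[(2)·(1)·(-1)] = 15/16
L_3(3/2) = (5/2)·(3/2)·(1/2)/[(3)·(2)·(1)] = 5/16
Sum: 10·(1/16) + 3·(-5/16) + (-2)·(15/16) + (-17)·(5/16) = -15/2

-15/2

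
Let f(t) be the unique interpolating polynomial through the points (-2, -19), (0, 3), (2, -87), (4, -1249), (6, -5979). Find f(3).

Using Newton's divided-difference form:
f[-2,0] = (3 - (-19)) / (0 - (-2)) = 11
f[0,2] = (-87 - 3) / (2 - 0) = -45
f[2,4] = (-1249 - (-87)) / (4 - 2) = -581
f[4,6] = (-5979 - (-1249)) / (6 - 4) = -2365
f[-2,0,2] = (-45 - 11) / (2 - (-2)) = -14
f[0,2,4] = (-581 - (-45)) / (4 - 0) = -134
f[2,4,6] = (-2365 - (-581)) / (6 - 2) = -446
f[-2,0,2,4] = (-134 - (-14)) / (4 - (-2)) = -20
f[0,2,4,6] = (-446 - (-134)) / (6 - 0) = -52
f[-2,0,2,4,6] = (-52 - (-20)) / (6 - (-2)) = -4
f(3) = -19 + 11·(5) + (-14)·(5)·(3) + (-20)·(5)·(3)·(1) + (-4)·(5)·(3)·(1)·(-1) = -414

-414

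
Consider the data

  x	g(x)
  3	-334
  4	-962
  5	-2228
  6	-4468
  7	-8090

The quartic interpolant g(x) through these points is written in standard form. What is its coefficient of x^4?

The leading coefficient equals the top divided difference g[3,4,5,6,7].
g[3,4] = (-962 - (-334)) / (4 - 3) = -628
g[4,5] = (-2228 - (-962)) / (5 - 4) = -1266
g[5,6] = (-4468 - (-2228)) / (6 - 5) = -2240
g[6,7] = (-8090 - (-4468)) / (7 - 6) = -3622
g[3,4,5] = (-1266 - (-628)) / (5 - 3) = -319
g[4,5,6] = (-2240 - (-1266)) / (6 - 4) = -487
g[5,6,7] = (-3622 - (-2240)) / (7 - 5) = -691
g[3,4,5,6] = (-487 - (-319)) / (6 - 3) = -56
g[4,5,6,7] = (-691 - (-487)) / (7 - 4) = -68
g[3,4,5,6,7] = (-68 - (-56)) / (7 - 3) = -3

-3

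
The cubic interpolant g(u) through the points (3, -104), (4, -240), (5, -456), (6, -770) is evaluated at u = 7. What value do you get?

-1200

Evaluate each Lagrange basis at u = 7:
L_0(7) = (3)·(2)·(1)/[(-1)·(-2)·(-3)] = -1
L_1(7) = (4)·(2)·(1)/[(1)·(-1)·(-2)] = 4
L_2(7) = (4)·(3)·(1)/[(2)·(1)·(-1)] = -6
L_3(7) = (4)·(3)·(2)/[(3)·(2)·(1)] = 4
Sum: (-104)·(-1) + (-240)·(4) + (-456)·(-6) + (-770)·(4) = -1200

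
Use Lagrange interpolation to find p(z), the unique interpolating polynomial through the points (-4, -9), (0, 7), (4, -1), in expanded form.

Build the Lagrange basis polynomials:
L_0(z) = z(z - 4) / [32] = (1/32)z^2 - (1/8)z
L_1(z) = (z + 4)(z - 4) / [-16] = -(1/16)z^2 + 1
L_2(z) = (z + 4)z / [32] = (1/32)z^2 + (1/8)z
p(z) = (-9)·L_0 + 7·L_1 + (-1)·L_2
  (-9)·L_0(z) = -(9/32)z^2 + (9/8)z
  7·L_1(z) = -(7/16)z^2 + 7
  (-1)·L_2(z) = -(1/32)z^2 - (1/8)z
Adding term by term: -(3/4)z^2 + z + 7

p(z) = -(3/4)z^2 + z + 7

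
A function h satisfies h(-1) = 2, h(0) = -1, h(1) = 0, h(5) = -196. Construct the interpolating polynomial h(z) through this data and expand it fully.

h(z) = -2z^3 + 2z^2 + z - 1

Newton's divided differences:
h[-1,0] = (-1 - 2) / (0 - (-1)) = -3
h[0,1] = (0 - (-1)) / (1 - 0) = 1
h[1,5] = (-196 - 0) / (5 - 1) = -49
h[-1,0,1] = (1 - (-3)) / (1 - (-1)) = 2
h[0,1,5] = (-49 - 1) / (5 - 0) = -10
h[-1,0,1,5] = (-10 - 2) / (5 - (-1)) = -2
h(z) = 2 + (-3)·(z + 1) + 2·(z + 1)z + (-2)·(z + 1)z(z - 1)
Expanding: h(z) = -2z^3 + 2z^2 + z - 1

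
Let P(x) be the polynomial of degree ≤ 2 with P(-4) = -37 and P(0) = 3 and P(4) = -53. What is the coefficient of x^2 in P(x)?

The leading coefficient equals the top divided difference P[-4,0,4].
P[-4,0] = (3 - (-37)) / (0 - (-4)) = 10
P[0,4] = (-53 - 3) / (4 - 0) = -14
P[-4,0,4] = (-14 - 10) / (4 - (-4)) = -3

-3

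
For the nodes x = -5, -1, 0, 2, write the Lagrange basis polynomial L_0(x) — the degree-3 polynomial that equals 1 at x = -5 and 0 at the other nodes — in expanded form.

L_0(x) = -(1/140)x^3 + (1/140)x^2 + (1/70)x

L_0(x) = (x + 1)x(x - 2) / [(-4)·(-5)·(-7)]
       = (x^3 - x^2 - 2x) / (-140)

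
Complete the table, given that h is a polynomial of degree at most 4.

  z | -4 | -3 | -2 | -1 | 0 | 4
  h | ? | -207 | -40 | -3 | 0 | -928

The 5 known values determine h uniquely (degree ≤ 4).
Evaluate each Lagrange basis at z = -4:
L_0(-4) = (-2)·(-3)·(-4)·(-8)/[(-1)·(-2)·(-3)·(-7)] = 32/7
L_1(-4) = (-1)·(-3)·(-4)·(-8)/[(1)·(-1)·(-2)·(-6)] = -8
L_2(-4) = (-1)·(-2)·(-4)·(-8)/[(2)·(1)·(-1)·(-5)] = 32/5
L_3(-4) = (-1)·(-2)·(-3)·(-8)/[(3)·(2)·(1)·(-4)] = -2
L_4(-4) = (-1)·(-2)·(-3)·(-4)/[(7)·(6)·(5)·(4)] = 1/35
Sum: (-207)·(32/7) + (-40)·(-8) + (-3)·(32/5) + 0 + (-928)·(1/35) = -672

-672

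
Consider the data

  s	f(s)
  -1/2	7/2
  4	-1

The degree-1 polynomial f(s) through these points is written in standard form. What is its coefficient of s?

The leading coefficient equals the top divided difference f[-1/2,4].
f[-1/2,4] = (-1 - 7/2) / (4 - (-1/2)) = -1

-1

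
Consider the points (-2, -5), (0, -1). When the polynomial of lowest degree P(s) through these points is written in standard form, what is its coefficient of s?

Build the Lagrange basis polynomials:
L_0(s) = s / [-2] = -(1/2)s
L_1(s) = (s + 2) / [2] = (1/2)s + 1
P(s) = (-5)·L_0 + (-1)·L_1
Only the coefficient of s is needed; take it from each L_i and combine:
(-5)·(-1/2) + (-1)·(1/2) = 2

2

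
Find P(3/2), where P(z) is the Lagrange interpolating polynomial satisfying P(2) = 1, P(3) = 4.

L_0(3/2) = (-3/2)/[(-1)] = 3/2
L_1(3/2) = (-1/2)/[(1)] = -1/2
Sum: 1·(3/2) + 4·(-1/2) = -1/2

-1/2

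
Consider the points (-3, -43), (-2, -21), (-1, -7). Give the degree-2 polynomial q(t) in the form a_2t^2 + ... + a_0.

L_0(t) = (t + 2)(t + 1) / [2] = (1/2)t^2 + (3/2)t + 1
L_1(t) = (t + 3)(t + 1) / [-1] = -t^2 - 4t - 3
L_2(t) = (t + 3)(t + 2) / [2] = (1/2)t^2 + (5/2)t + 3
q(t) = (-43)·L_0 + (-21)·L_1 + (-7)·L_2
  (-43)·L_0(t) = -(43/2)t^2 - (129/2)t - 43
  (-21)·L_1(t) = 21t^2 + 84t + 63
  (-7)·L_2(t) = -(7/2)t^2 - (35/2)t - 21
Adding term by term: -4t^2 + 2t - 1

q(t) = -4t^2 + 2t - 1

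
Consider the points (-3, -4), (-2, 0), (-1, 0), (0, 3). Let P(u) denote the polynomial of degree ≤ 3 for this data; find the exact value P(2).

46

Using Newton's divided-difference form:
P[-3,-2] = (0 - (-4)) / (-2 - (-3)) = 4
P[-2,-1] = (0 - 0) / (-1 - (-2)) = 0
P[-1,0] = (3 - 0) / (0 - (-1)) = 3
P[-3,-2,-1] = (0 - 4) / (-1 - (-3)) = -2
P[-2,-1,0] = (3 - 0) / (0 - (-2)) = 3/2
P[-3,-2,-1,0] = (3/2 - (-2)) / (0 - (-3)) = 7/6
P(2) = -4 + 4·(5) + (-2)·(5)·(4) + (7/6)·(5)·(4)·(3) = 46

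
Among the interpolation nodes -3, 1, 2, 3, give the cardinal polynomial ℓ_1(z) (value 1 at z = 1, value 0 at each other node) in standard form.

ℓ_1(z) = (1/8)z^3 - (1/4)z^2 - (9/8)z + 9/4

ℓ_1(z) = (z + 3)(z - 2)(z - 3) / [(4)·(-1)·(-2)]
       = (z^3 - 2z^2 - 9z + 18) / (8)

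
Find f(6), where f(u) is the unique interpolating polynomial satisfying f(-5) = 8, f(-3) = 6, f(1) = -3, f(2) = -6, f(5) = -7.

Using Newton's divided-difference form:
f[-5,-3] = (6 - 8) / (-3 - (-5)) = -1
f[-3,1] = (-3 - 6) / (1 - (-3)) = -9/4
f[1,2] = (-6 - (-3)) / (2 - 1) = -3
f[2,5] = (-7 - (-6)) / (5 - 2) = -1/3
f[-5,-3,1] = (-9/4 - (-1)) / (1 - (-5)) = -5/24
f[-3,1,2] = (-3 - (-9/4)) / (2 - (-3)) = -3/20
f[1,2,5] = (-1/3 - (-3)) / (5 - 1) = 2/3
f[-5,-3,1,2] = (-3/20 - (-5/24)) / (2 - (-5)) = 1/120
f[-3,1,2,5] = (2/3 - (-3/20)) / (5 - (-3)) = 49/480
f[-5,-3,1,2,5] = (49/480 - 1/120) / (5 - (-5)) = 3/320
f(6) = 8 + (-1)·(11) + (-5/24)·(11)·(9) + (1/120)·(11)·(9)·(5) + (3/320)·(11)·(9)·(5)·(4) = -15/16

-15/16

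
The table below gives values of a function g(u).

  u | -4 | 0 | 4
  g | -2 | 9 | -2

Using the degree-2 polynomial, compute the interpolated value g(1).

Evaluate each Lagrange basis at u = 1:
L_0(1) = (1)·(-3)/[(-4)·(-8)] = -3/32
L_1(1) = (5)·(-3)/[(4)·(-4)] = 15/16
L_2(1) = (5)·(1)/[(8)·(4)] = 5/32
Sum: (-2)·(-3/32) + 9·(15/16) + (-2)·(5/32) = 133/16

133/16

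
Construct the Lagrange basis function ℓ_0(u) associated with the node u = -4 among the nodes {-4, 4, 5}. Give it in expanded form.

ℓ_0(u) = (u - 4)(u - 5) / [(-8)·(-9)]
       = (u^2 - 9u + 20) / (72)

ℓ_0(u) = (1/72)u^2 - (1/8)u + 5/18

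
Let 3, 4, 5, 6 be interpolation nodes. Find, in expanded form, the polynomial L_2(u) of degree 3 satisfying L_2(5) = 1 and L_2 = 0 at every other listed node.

L_2(u) = -(1/2)u^3 + (13/2)u^2 - 27u + 36

L_2(u) = (u - 3)(u - 4)(u - 6) / [(2)·(1)·(-1)]
       = (u^3 - 13u^2 + 54u - 72) / (-2)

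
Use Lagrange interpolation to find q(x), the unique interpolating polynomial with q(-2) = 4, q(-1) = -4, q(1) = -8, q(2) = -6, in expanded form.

q(x) = -(1/6)x^3 + (5/3)x^2 - (11/6)x - 23/3

Build the Lagrange basis polynomials:
L_0(x) = (x + 1)(x - 1)(x - 2) / [-12] = -(1/12)x^3 + (1/6)x^2 + (1/12)x - 1/6
L_1(x) = (x + 2)(x - 1)(x - 2) / [6] = (1/6)x^3 - (1/6)x^2 - (2/3)x + 2/3
L_2(x) = (x + 2)(x + 1)(x - 2) / [-6] = -(1/6)x^3 - (1/6)x^2 + (2/3)x + 2/3
L_3(x) = (x + 2)(x + 1)(x - 1) / [12] = (1/12)x^3 + (1/6)x^2 - (1/12)x - 1/6
q(x) = 4·L_0 + (-4)·L_1 + (-8)·L_2 + (-6)·L_3
  4·L_0(x) = -(1/3)x^3 + (2/3)x^2 + (1/3)x - 2/3
  (-4)·L_1(x) = -(2/3)x^3 + (2/3)x^2 + (8/3)x - 8/3
  (-8)·L_2(x) = (4/3)x^3 + (4/3)x^2 - (16/3)x - 16/3
  (-6)·L_3(x) = -(1/2)x^3 - x^2 + (1/2)x + 1
Adding term by term: -(1/6)x^3 + (5/3)x^2 - (11/6)x - 23/3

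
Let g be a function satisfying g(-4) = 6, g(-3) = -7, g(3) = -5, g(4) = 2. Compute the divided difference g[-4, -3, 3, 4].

g[-4,-3] = (-7 - 6) / (-3 - (-4)) = -13
g[-3,3] = (-5 - (-7)) / (3 - (-3)) = 1/3
g[3,4] = (2 - (-5)) / (4 - 3) = 7
g[-4,-3,3] = (1/3 - (-13)) / (3 - (-4)) = 40/21
g[-3,3,4] = (7 - 1/3) / (4 - (-3)) = 20/21
g[-4,-3,3,4] = (20/21 - 40/21) / (4 - (-4)) = -5/42

-5/42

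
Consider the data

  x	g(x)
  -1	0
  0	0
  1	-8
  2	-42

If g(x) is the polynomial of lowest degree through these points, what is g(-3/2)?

Evaluate each Lagrange basis at x = -3/2:
L_0(-3/2) = (-3/2)·(-5/2)·(-7/2)/[(-1)·(-2)·(-3)] = 35/16
L_1(-3/2) = (-1/2)·(-5/2)·(-7/2)/[(1)·(-1)·(-2)] = -35/16
L_2(-3/2) = (-1/2)·(-3/2)·(-7/2)/[(2)·(1)·(-1)] = 21/16
L_3(-3/2) = (-1/2)·(-3/2)·(-5/2)/[(3)·(2)·(1)] = -5/16
Sum: 0 + 0 + (-8)·(21/16) + (-42)·(-5/16) = 21/8

21/8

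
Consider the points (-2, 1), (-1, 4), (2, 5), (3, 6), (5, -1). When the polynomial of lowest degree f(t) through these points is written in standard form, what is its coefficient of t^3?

Build the Lagrange basis polynomials:
L_0(t) = (t + 1)(t - 2)(t - 3)(t - 5) / [140] = (1/140)t^4 - (9/140)t^3 + (3/20)t^2 + (1/140)t - 3/14
L_1(t) = (t + 2)(t - 2)(t - 3)(t - 5) / [-72] = -(1/72)t^4 + (1/9)t^3 - (11/72)t^2 - (4/9)t + 5/6
L_2(t) = (t + 2)(t + 1)(t - 3)(t - 5) / [36] = (1/36)t^4 - (5/36)t^3 - (7/36)t^2 + (29/36)t + 5/6
L_3(t) = (t + 2)(t + 1)(t - 2)(t - 5) / [-40] = -(1/40)t^4 + (1/10)t^3 + (9/40)t^2 - (2/5)t - 1/2
L_4(t) = (t + 2)(t + 1)(t - 2)(t - 3) / [252] = (1/252)t^4 - (1/126)t^3 - (1/36)t^2 + (2/63)t + 1/21
f(t) = 1·L_0 + 4·L_1 + 5·L_2 + 6·L_3 + (-1)·L_4
Only the coefficient of t^3 is needed; take it from each L_i and combine:
1·(-9/140) + 4·(1/9) + 5·(-5/36) + 6·(1/10) + (-1)·(-1/126) = 37/126

37/126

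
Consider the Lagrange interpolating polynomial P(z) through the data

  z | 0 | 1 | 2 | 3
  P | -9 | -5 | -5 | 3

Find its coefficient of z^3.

The leading coefficient equals the top divided difference P[0,1,2,3].
P[0,1] = (-5 - (-9)) / (1 - 0) = 4
P[1,2] = (-5 - (-5)) / (2 - 1) = 0
P[2,3] = (3 - (-5)) / (3 - 2) = 8
P[0,1,2] = (0 - 4) / (2 - 0) = -2
P[1,2,3] = (8 - 0) / (3 - 1) = 4
P[0,1,2,3] = (4 - (-2)) / (3 - 0) = 2

2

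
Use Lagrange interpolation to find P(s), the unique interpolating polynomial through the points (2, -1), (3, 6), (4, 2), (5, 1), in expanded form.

Build the Lagrange basis polynomials:
L_0(s) = (s - 3)(s - 4)(s - 5) / [-6] = -(1/6)s^3 + 2s^2 - (47/6)s + 10
L_1(s) = (s - 2)(s - 4)(s - 5) / [2] = (1/2)s^3 - (11/2)s^2 + 19s - 20
L_2(s) = (s - 2)(s - 3)(s - 5) / [-2] = -(1/2)s^3 + 5s^2 - (31/2)s + 15
L_3(s) = (s - 2)(s - 3)(s - 4) / [6] = (1/6)s^3 - (3/2)s^2 + (13/3)s - 4
P(s) = (-1)·L_0 + 6·L_1 + 2·L_2 + 1·L_3
  (-1)·L_0(s) = (1/6)s^3 - 2s^2 + (47/6)s - 10
  6·L_1(s) = 3s^3 - 33s^2 + 114s - 120
  2·L_2(s) = -s^3 + 10s^2 - 31s + 30
  1·L_3(s) = (1/6)s^3 - (3/2)s^2 + (13/3)s - 4
Adding term by term: (7/3)s^3 - (53/2)s^2 + (571/6)s - 104

P(s) = (7/3)s^3 - (53/2)s^2 + (571/6)s - 104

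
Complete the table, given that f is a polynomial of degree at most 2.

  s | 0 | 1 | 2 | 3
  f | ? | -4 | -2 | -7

The 3 known values determine f uniquely (degree ≤ 2).
L_0(0) = (-2)·(-3)/[(-1)·(-2)] = 3
L_1(0) = (-1)·(-3)/[(1)·(-1)] = -3
L_2(0) = (-1)·(-2)/[(2)·(1)] = 1
Sum: (-4)·(3) + (-2)·(-3) + (-7)·(1) = -13

-13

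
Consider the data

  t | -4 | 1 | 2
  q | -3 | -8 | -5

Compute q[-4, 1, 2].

q[-4,1] = (-8 - (-3)) / (1 - (-4)) = -1
q[1,2] = (-5 - (-8)) / (2 - 1) = 3
q[-4,1,2] = (3 - (-1)) / (2 - (-4)) = 2/3

2/3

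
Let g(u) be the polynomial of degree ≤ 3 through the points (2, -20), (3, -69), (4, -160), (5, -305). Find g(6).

L_0(6) = (3)·(2)·(1)/[(-1)·(-2)·(-3)] = -1
L_1(6) = (4)·(2)·(1)/[(1)·(-1)·(-2)] = 4
L_2(6) = (4)·(3)·(1)/[(2)·(1)·(-1)] = -6
L_3(6) = (4)·(3)·(2)/[(3)·(2)·(1)] = 4
Sum: (-20)·(-1) + (-69)·(4) + (-160)·(-6) + (-305)·(4) = -516

-516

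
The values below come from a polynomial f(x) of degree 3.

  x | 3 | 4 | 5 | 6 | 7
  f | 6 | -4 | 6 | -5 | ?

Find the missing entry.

-78

The 4 known values determine f uniquely (degree ≤ 3).
L_0(7) = (3)·(2)·(1)/[(-1)·(-2)·(-3)] = -1
L_1(7) = (4)·(2)·(1)/[(1)·(-1)·(-2)] = 4
L_2(7) = (4)·(3)·(1)/[(2)·(1)·(-1)] = -6
L_3(7) = (4)·(3)·(2)/[(3)·(2)·(1)] = 4
Sum: 6·(-1) + (-4)·(4) + 6·(-6) + (-5)·(4) = -78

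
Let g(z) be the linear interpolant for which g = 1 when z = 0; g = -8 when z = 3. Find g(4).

-11

Evaluate each Lagrange basis at z = 4:
L_0(4) = (1)/[(-3)] = -1/3
L_1(4) = (4)/[(3)] = 4/3
Sum: 1·(-1/3) + (-8)·(4/3) = -11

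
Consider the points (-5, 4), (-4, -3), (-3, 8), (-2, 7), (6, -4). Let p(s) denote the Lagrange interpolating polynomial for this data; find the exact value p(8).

L_0(8) = (12)·(11)·(10)·(2)/[(-1)·(-2)·(-3)·(-11)] = 40
L_1(8) = (13)·(11)·(10)·(2)/[(1)·(-1)·(-2)·(-10)] = -143
L_2(8) = (13)·(12)·(10)·(2)/[(2)·(1)·(-1)·(-9)] = 520/3
L_3(8) = (13)·(12)·(11)·(2)/[(3)·(2)·(1)·(-8)] = -143/2
L_4(8) = (13)·(12)·(11)·(10)/[(11)·(10)·(9)·(8)] = 13/6
Sum: 4·(40) + (-3)·(-143) + 8·(520/3) + 7·(-143/2) + (-4)·(13/6) = 2933/2

2933/2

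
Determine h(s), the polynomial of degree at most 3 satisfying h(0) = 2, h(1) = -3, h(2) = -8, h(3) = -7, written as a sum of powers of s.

Build the Lagrange basis polynomials:
L_0(s) = (s - 1)(s - 2)(s - 3) / [-6] = -(1/6)s^3 + s^2 - (11/6)s + 1
L_1(s) = s(s - 2)(s - 3) / [2] = (1/2)s^3 - (5/2)s^2 + 3s
L_2(s) = s(s - 1)(s - 3) / [-2] = -(1/2)s^3 + 2s^2 - (3/2)s
L_3(s) = s(s - 1)(s - 2) / [6] = (1/6)s^3 - (1/2)s^2 + (1/3)s
h(s) = 2·L_0 + (-3)·L_1 + (-8)·L_2 + (-7)·L_3
  2·L_0(s) = -(1/3)s^3 + 2s^2 - (11/3)s + 2
  (-3)·L_1(s) = -(3/2)s^3 + (15/2)s^2 - 9s
  (-8)·L_2(s) = 4s^3 - 16s^2 + 12s
  (-7)·L_3(s) = -(7/6)s^3 + (7/2)s^2 - (7/3)s
Adding term by term: s^3 - 3s^2 - 3s + 2

h(s) = s^3 - 3s^2 - 3s + 2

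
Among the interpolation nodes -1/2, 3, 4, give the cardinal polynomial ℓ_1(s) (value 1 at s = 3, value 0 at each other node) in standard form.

ℓ_1(s) = -(2/7)s^2 + s + 4/7

ℓ_1(s) = (s + 1/2)(s - 4) / [(7/2)·(-1)]
       = (s^2 - (7/2)s - 2) / (-7/2)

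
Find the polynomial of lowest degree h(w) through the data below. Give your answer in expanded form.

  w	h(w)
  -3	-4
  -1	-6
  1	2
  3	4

Build the Lagrange basis polynomials:
L_0(w) = (w + 1)(w - 1)(w - 3) / [-48] = -(1/48)w^3 + (1/16)w^2 + (1/48)w - 1/16
L_1(w) = (w + 3)(w - 1)(w - 3) / [16] = (1/16)w^3 - (1/16)w^2 - (9/16)w + 9/16
L_2(w) = (w + 3)(w + 1)(w - 3) / [-16] = -(1/16)w^3 - (1/16)w^2 + (9/16)w + 9/16
L_3(w) = (w + 3)(w + 1)(w - 1) / [48] = (1/48)w^3 + (1/16)w^2 - (1/48)w - 1/16
h(w) = (-4)·L_0 + (-6)·L_1 + 2·L_2 + 4·L_3
  (-4)·L_0(w) = (1/12)w^3 - (1/4)w^2 - (1/12)w + 1/4
  (-6)·L_1(w) = -(3/8)w^3 + (3/8)w^2 + (27/8)w - 27/8
  2·L_2(w) = -(1/8)w^3 - (1/8)w^2 + (9/8)w + 9/8
  4·L_3(w) = (1/12)w^3 + (1/4)w^2 - (1/12)w - 1/4
Adding term by term: -(1/3)w^3 + (1/4)w^2 + (13/3)w - 9/4

h(w) = -(1/3)w^3 + (1/4)w^2 + (13/3)w - 9/4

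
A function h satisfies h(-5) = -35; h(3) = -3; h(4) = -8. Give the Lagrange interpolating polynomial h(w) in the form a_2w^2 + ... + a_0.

Build the Lagrange basis polynomials:
L_0(w) = (w - 3)(w - 4) / [72] = (1/72)w^2 - (7/72)w + 1/6
L_1(w) = (w + 5)(w - 4) / [-8] = -(1/8)w^2 - (1/8)w + 5/2
L_2(w) = (w + 5)(w - 3) / [9] = (1/9)w^2 + (2/9)w - 5/3
h(w) = (-35)·L_0 + (-3)·L_1 + (-8)·L_2
  (-35)·L_0(w) = -(35/72)w^2 + (245/72)w - 35/6
  (-3)·L_1(w) = (3/8)w^2 + (3/8)w - 15/2
  (-8)·L_2(w) = -(8/9)w^2 - (16/9)w + 40/3
Adding term by term: -w^2 + 2w

h(w) = -w^2 + 2w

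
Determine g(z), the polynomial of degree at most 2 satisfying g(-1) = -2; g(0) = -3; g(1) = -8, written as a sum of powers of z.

g(z) = -2z^2 - 3z - 3

Build the Lagrange basis polynomials:
L_0(z) = z(z - 1) / [2] = (1/2)z^2 - (1/2)z
L_1(z) = (z + 1)(z - 1) / [-1] = -z^2 + 1
L_2(z) = (z + 1)z / [2] = (1/2)z^2 + (1/2)z
g(z) = (-2)·L_0 + (-3)·L_1 + (-8)·L_2
  (-2)·L_0(z) = -z^2 + z
  (-3)·L_1(z) = 3z^2 - 3
  (-8)·L_2(z) = -4z^2 - 4z
Adding term by term: -2z^2 - 3z - 3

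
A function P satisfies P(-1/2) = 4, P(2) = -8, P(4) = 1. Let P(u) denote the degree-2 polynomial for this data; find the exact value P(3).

-167/30

Evaluate each Lagrange basis at u = 3:
L_0(3) = (1)·(-1)/[(-5/2)·(-9/2)] = -4/45
L_1(3) = (7/2)·(-1)/[(5/2)·(-2)] = 7/10
L_2(3) = (7/2)·(1)/[(9/2)·(2)] = 7/18
Sum: 4·(-4/45) + (-8)·(7/10) + 1·(7/18) = -167/30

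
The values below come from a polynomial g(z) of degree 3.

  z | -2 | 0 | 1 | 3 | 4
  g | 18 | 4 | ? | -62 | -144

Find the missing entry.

The 4 known values determine g uniquely (degree ≤ 3).
L_0(1) = (1)·(-2)·(-3)/[(-2)·(-5)·(-6)] = -1/10
L_1(1) = (3)·(-2)·(-3)/[(2)·(-3)·(-4)] = 3/4
L_2(1) = (3)·(1)·(-3)/[(5)·(3)·(-1)] = 3/5
L_3(1) = (3)·(1)·(-2)/[(6)·(4)·(1)] = -1/4
Sum: 18·(-1/10) + 4·(3/4) + (-62)·(3/5) + (-144)·(-1/4) = 0

0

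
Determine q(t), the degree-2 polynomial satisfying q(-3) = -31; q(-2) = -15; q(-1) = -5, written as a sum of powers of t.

L_0(t) = (t + 2)(t + 1) / [2] = (1/2)t^2 + (3/2)t + 1
L_1(t) = (t + 3)(t + 1) / [-1] = -t^2 - 4t - 3
L_2(t) = (t + 3)(t + 2) / [2] = (1/2)t^2 + (5/2)t + 3
q(t) = (-31)·L_0 + (-15)·L_1 + (-5)·L_2
  (-31)·L_0(t) = -(31/2)t^2 - (93/2)t - 31
  (-15)·L_1(t) = 15t^2 + 60t + 45
  (-5)·L_2(t) = -(5/2)t^2 - (25/2)t - 15
Adding term by term: -3t^2 + t - 1

q(t) = -3t^2 + t - 1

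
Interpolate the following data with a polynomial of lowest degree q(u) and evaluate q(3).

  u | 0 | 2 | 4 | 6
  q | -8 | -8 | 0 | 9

-73/16

Evaluate each Lagrange basis at u = 3:
L_0(3) = (1)·(-1)·(-3)/[(-2)·(-4)·(-6)] = -1/16
L_1(3) = (3)·(-1)·(-3)/[(2)·(-2)·(-4)] = 9/16
L_2(3) = (3)·(1)·(-3)/[(4)·(2)·(-2)] = 9/16
L_3(3) = (3)·(1)·(-1)/[(6)·(4)·(2)] = -1/16
Sum: (-8)·(-1/16) + (-8)·(9/16) + 0 + 9·(-1/16) = -73/16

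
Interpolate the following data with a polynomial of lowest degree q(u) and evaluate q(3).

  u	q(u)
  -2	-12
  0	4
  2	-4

Evaluate each Lagrange basis at u = 3:
L_0(3) = (3)·(1)/[(-2)·(-4)] = 3/8
L_1(3) = (5)·(1)/[(2)·(-2)] = -5/4
L_2(3) = (5)·(3)/[(4)·(2)] = 15/8
Sum: (-12)·(3/8) + 4·(-5/4) + (-4)·(15/8) = -17

-17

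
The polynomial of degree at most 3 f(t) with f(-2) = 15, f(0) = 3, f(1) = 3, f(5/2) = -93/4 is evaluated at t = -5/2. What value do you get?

117/4

Using Newton's divided-difference form:
f[-2,0] = (3 - 15) / (0 - (-2)) = -6
f[0,1] = (3 - 3) / (1 - 0) = 0
f[1,5/2] = (-93/4 - 3) / (5/2 - 1) = -35/2
f[-2,0,1] = (0 - (-6)) / (1 - (-2)) = 2
f[0,1,5/2] = (-35/2 - 0) / (5/2 - 0) = -7
f[-2,0,1,5/2] = (-7 - 2) / (5/2 - (-2)) = -2
f(-5/2) = 15 + (-6)·(-1/2) + 2·(-1/2)·(-5/2) + (-2)·(-1/2)·(-5/2)·(-7/2) = 117/4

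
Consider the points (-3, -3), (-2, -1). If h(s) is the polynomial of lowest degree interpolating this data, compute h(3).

L_0(3) = (5)/[(-1)] = -5
L_1(3) = (6)/[(1)] = 6
Sum: (-3)·(-5) + (-1)·(6) = 9

9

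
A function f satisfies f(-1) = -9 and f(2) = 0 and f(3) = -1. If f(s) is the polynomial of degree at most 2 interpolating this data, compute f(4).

-4

Using Newton's divided-difference form:
f[-1,2] = (0 - (-9)) / (2 - (-1)) = 3
f[2,3] = (-1 - 0) / (3 - 2) = -1
f[-1,2,3] = (-1 - 3) / (3 - (-1)) = -1
f(4) = -9 + 3·(5) + (-1)·(5)·(2) = -4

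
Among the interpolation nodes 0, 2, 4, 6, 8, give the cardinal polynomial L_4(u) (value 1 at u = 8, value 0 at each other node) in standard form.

L_4(u) = u(u - 2)(u - 4)(u - 6) / [(8)·(6)·(4)·(2)]
       = (u^4 - 12u^3 + 44u^2 - 48u) / (384)

L_4(u) = (1/384)u^4 - (1/32)u^3 + (11/96)u^2 - (1/8)u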